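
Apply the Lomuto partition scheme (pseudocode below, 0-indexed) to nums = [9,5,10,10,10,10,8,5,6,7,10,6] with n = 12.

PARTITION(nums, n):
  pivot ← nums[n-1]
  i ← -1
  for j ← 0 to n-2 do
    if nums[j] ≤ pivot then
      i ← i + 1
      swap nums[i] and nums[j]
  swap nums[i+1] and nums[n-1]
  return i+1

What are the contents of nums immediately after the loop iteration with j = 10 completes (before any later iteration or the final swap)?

pivot=6, i=-1
j=0: 9>6, skip
j=1: 5≤6, i=0, swap(0,1) ⇒ [5,9,10,10,10,10,8,5,6,7,10,6]
j=2: 10>6, skip
j=3: 10>6, skip
j=4: 10>6, skip
j=5: 10>6, skip
j=6: 8>6, skip
j=7: 5≤6, i=1, swap(1,7) ⇒ [5,5,10,10,10,10,8,9,6,7,10,6]
j=8: 6≤6, i=2, swap(2,8) ⇒ [5,5,6,10,10,10,8,9,10,7,10,6]
j=9: 7>6, skip
j=10: 10>6, skip
(after j=10) nums = [5,5,6,10,10,10,8,9,10,7,10,6]

[5,5,6,10,10,10,8,9,10,7,10,6]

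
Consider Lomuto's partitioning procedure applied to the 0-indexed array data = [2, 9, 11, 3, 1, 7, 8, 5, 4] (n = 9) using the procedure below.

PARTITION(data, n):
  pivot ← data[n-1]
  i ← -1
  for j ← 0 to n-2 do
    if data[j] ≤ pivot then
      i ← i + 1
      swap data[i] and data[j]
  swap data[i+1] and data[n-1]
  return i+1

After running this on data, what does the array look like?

[2, 3, 1, 4, 11, 7, 8, 5, 9]

pivot=4, i=-1
j=0: 2≤4, i=0, swap(0,0) ⇒ [2, 9, 11, 3, 1, 7, 8, 5, 4]
j=1: 9>4, skip
j=2: 11>4, skip
j=3: 3≤4, i=1, swap(1,3) ⇒ [2, 3, 11, 9, 1, 7, 8, 5, 4]
j=4: 1≤4, i=2, swap(2,4) ⇒ [2, 3, 1, 9, 11, 7, 8, 5, 4]
j=5: 7>4, skip
j=6: 8>4, skip
j=7: 5>4, skip
swap(3,8) ⇒ [2, 3, 1, 4, 11, 7, 8, 5, 9]; return 3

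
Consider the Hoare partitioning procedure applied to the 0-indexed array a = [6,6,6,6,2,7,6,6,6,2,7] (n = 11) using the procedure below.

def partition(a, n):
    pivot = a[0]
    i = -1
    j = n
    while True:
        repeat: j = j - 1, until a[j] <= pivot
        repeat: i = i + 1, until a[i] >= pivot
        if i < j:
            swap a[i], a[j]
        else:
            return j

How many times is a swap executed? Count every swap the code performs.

4

pivot = a[0] = 6; i = -1, j = 11
j→9 (a[9]=2≤6), i→0 (a[0]=6≥6); i<j, swap → [2,6,6,6,2,7,6,6,6,6,7]
j→8 (a[8]=6≤6), i→1 (a[1]=6≥6); i<j, swap → [2,6,6,6,2,7,6,6,6,6,7]
j→7 (a[7]=6≤6), i→2 (a[2]=6≥6); i<j, swap → [2,6,6,6,2,7,6,6,6,6,7]
j→6 (a[6]=6≤6), i→3 (a[3]=6≥6); i<j, swap → [2,6,6,6,2,7,6,6,6,6,7]
j→4, i→5; i≥j, return j=4. a = [2,6,6,6,2,7,6,6,6,6,7]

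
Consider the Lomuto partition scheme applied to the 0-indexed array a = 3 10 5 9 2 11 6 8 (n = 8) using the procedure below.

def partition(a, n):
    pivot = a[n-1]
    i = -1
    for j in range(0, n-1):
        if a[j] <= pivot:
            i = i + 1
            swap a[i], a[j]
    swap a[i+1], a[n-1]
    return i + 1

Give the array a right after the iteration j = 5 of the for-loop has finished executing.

pivot=8, i=-1
j=0: 3≤8, i=0, swap(0,0) ⇒ 3 10 5 9 2 11 6 8
j=1: 10>8, skip
j=2: 5≤8, i=1, swap(1,2) ⇒ 3 5 10 9 2 11 6 8
j=3: 9>8, skip
j=4: 2≤8, i=2, swap(2,4) ⇒ 3 5 2 9 10 11 6 8
j=5: 11>8, skip
(after j=5) a = 3 5 2 9 10 11 6 8

3 5 2 9 10 11 6 8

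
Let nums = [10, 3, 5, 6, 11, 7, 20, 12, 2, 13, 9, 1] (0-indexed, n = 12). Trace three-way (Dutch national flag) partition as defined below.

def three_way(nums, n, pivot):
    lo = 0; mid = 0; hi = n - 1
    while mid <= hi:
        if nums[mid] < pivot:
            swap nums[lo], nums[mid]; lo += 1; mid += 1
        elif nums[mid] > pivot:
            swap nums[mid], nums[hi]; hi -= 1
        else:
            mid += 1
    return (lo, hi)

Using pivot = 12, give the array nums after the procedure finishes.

lo=0 mid=0 hi=11
10<12: swap(0,0), lo=1 mid=1 ⇒ [10, 3, 5, 6, 11, 7, 20, 12, 2, 13, 9, 1]
3<12: swap(1,1), lo=2 mid=2 ⇒ [10, 3, 5, 6, 11, 7, 20, 12, 2, 13, 9, 1]
5<12: swap(2,2), lo=3 mid=3 ⇒ [10, 3, 5, 6, 11, 7, 20, 12, 2, 13, 9, 1]
6<12: swap(3,3), lo=4 mid=4 ⇒ [10, 3, 5, 6, 11, 7, 20, 12, 2, 13, 9, 1]
11<12: swap(4,4), lo=5 mid=5 ⇒ [10, 3, 5, 6, 11, 7, 20, 12, 2, 13, 9, 1]
7<12: swap(5,5), lo=6 mid=6 ⇒ [10, 3, 5, 6, 11, 7, 20, 12, 2, 13, 9, 1]
20>12: swap(6,11), hi=10 ⇒ [10, 3, 5, 6, 11, 7, 1, 12, 2, 13, 9, 20]
1<12: swap(6,6), lo=7 mid=7 ⇒ [10, 3, 5, 6, 11, 7, 1, 12, 2, 13, 9, 20]
12=12: mid=8
2<12: swap(7,8), lo=8 mid=9 ⇒ [10, 3, 5, 6, 11, 7, 1, 2, 12, 13, 9, 20]
13>12: swap(9,10), hi=9 ⇒ [10, 3, 5, 6, 11, 7, 1, 2, 12, 9, 13, 20]
9<12: swap(8,9), lo=9 mid=10 ⇒ [10, 3, 5, 6, 11, 7, 1, 2, 9, 12, 13, 20]
done. lo=9 hi=9; nums=[10, 3, 5, 6, 11, 7, 1, 2, 9, 12, 13, 20]

[10, 3, 5, 6, 11, 7, 1, 2, 9, 12, 13, 20]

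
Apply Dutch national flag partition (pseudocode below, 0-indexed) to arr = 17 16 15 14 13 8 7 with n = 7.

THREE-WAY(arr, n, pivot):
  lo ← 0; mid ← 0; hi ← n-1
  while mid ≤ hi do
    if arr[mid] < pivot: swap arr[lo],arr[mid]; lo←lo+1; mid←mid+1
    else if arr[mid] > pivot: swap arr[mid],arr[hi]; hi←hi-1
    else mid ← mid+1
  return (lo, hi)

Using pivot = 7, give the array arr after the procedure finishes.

7 15 14 13 8 16 17

pivot = 7; lo=0, mid=0, hi=6
arr[mid]=17>7: swap arr[0],arr[6]; hi=5 → 7 16 15 14 13 8 17
arr[mid]=7=7: mid=1
arr[mid]=16>7: swap arr[1],arr[5]; hi=4 → 7 8 15 14 13 16 17
arr[mid]=8>7: swap arr[1],arr[4]; hi=3 → 7 13 15 14 8 16 17
arr[mid]=13>7: swap arr[1],arr[3]; hi=2 → 7 14 15 13 8 16 17
arr[mid]=14>7: swap arr[1],arr[2]; hi=1 → 7 15 14 13 8 16 17
arr[mid]=15>7: swap arr[1],arr[1]; hi=0 → 7 15 14 13 8 16 17
end: lo=0, hi=0; arr = 7 15 14 13 8 16 17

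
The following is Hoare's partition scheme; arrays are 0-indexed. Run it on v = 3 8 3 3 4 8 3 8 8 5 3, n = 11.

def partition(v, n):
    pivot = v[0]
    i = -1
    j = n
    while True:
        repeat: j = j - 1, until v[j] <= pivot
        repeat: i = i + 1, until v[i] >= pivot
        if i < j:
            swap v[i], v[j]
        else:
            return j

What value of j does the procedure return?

2

pivot = v[0] = 3; i = -1, j = 11
j→10 (v[10]=3≤3), i→0 (v[0]=3≥3); i<j, swap → 3 8 3 3 4 8 3 8 8 5 3
j→6 (v[6]=3≤3), i→1 (v[1]=8≥3); i<j, swap → 3 3 3 3 4 8 8 8 8 5 3
j→3 (v[3]=3≤3), i→2 (v[2]=3≥3); i<j, swap → 3 3 3 3 4 8 8 8 8 5 3
j→2, i→3; i≥j, return j=2. v = 3 3 3 3 4 8 8 8 8 5 3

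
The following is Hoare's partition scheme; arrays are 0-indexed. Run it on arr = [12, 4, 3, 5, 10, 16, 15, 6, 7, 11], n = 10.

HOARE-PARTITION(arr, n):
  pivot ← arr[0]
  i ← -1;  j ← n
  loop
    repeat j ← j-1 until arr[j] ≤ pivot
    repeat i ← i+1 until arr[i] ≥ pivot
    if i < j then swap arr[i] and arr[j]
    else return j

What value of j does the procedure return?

pivot = arr[0] = 12; i = -1, j = 10
j→9 (arr[9]=11≤12), i→0 (arr[0]=12≥12); i<j, swap → [11, 4, 3, 5, 10, 16, 15, 6, 7, 12]
j→8 (arr[8]=7≤12), i→5 (arr[5]=16≥12); i<j, swap → [11, 4, 3, 5, 10, 7, 15, 6, 16, 12]
j→7 (arr[7]=6≤12), i→6 (arr[6]=15≥12); i<j, swap → [11, 4, 3, 5, 10, 7, 6, 15, 16, 12]
j→6, i→7; i≥j, return j=6. arr = [11, 4, 3, 5, 10, 7, 6, 15, 16, 12]

6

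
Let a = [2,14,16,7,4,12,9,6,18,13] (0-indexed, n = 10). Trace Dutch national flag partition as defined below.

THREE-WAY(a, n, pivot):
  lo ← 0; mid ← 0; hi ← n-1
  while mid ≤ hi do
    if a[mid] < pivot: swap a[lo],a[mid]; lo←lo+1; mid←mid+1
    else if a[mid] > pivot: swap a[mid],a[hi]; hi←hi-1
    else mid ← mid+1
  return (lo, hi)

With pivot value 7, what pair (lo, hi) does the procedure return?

pivot = 7; lo=0, mid=0, hi=9
a[mid]=2<7: swap a[0],a[0]; lo=1,mid=1 → [2,14,16,7,4,12,9,6,18,13]
a[mid]=14>7: swap a[1],a[9]; hi=8 → [2,13,16,7,4,12,9,6,18,14]
a[mid]=13>7: swap a[1],a[8]; hi=7 → [2,18,16,7,4,12,9,6,13,14]
a[mid]=18>7: swap a[1],a[7]; hi=6 → [2,6,16,7,4,12,9,18,13,14]
a[mid]=6<7: swap a[1],a[1]; lo=2,mid=2 → [2,6,16,7,4,12,9,18,13,14]
a[mid]=16>7: swap a[2],a[6]; hi=5 → [2,6,9,7,4,12,16,18,13,14]
a[mid]=9>7: swap a[2],a[5]; hi=4 → [2,6,12,7,4,9,16,18,13,14]
a[mid]=12>7: swap a[2],a[4]; hi=3 → [2,6,4,7,12,9,16,18,13,14]
a[mid]=4<7: swap a[2],a[2]; lo=3,mid=3 → [2,6,4,7,12,9,16,18,13,14]
a[mid]=7=7: mid=4
end: lo=3, hi=3; a = [2,6,4,7,12,9,16,18,13,14]

(3, 3)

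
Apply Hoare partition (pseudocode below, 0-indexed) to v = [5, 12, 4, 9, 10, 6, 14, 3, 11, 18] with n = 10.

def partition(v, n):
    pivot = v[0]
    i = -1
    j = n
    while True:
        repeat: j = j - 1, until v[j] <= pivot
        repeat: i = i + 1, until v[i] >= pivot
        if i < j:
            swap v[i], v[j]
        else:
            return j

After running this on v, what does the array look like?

pivot = v[0] = 5; i = -1, j = 10
j→7 (v[7]=3≤5), i→0 (v[0]=5≥5); i<j, swap → [3, 12, 4, 9, 10, 6, 14, 5, 11, 18]
j→2 (v[2]=4≤5), i→1 (v[1]=12≥5); i<j, swap → [3, 4, 12, 9, 10, 6, 14, 5, 11, 18]
j→1, i→2; i≥j, return j=1. v = [3, 4, 12, 9, 10, 6, 14, 5, 11, 18]

[3, 4, 12, 9, 10, 6, 14, 5, 11, 18]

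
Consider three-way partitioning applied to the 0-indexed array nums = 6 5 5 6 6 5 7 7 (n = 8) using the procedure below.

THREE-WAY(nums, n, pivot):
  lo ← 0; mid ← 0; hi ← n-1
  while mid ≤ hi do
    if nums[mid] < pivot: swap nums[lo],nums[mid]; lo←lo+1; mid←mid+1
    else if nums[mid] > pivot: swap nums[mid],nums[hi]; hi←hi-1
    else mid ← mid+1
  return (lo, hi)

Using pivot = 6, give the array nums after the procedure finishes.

5 5 5 6 6 6 7 7

lo=0 mid=0 hi=7
6=6: mid=1
5<6: swap(0,1), lo=1 mid=2 ⇒ 5 6 5 6 6 5 7 7
5<6: swap(1,2), lo=2 mid=3 ⇒ 5 5 6 6 6 5 7 7
6=6: mid=4
6=6: mid=5
5<6: swap(2,5), lo=3 mid=6 ⇒ 5 5 5 6 6 6 7 7
7>6: swap(6,7), hi=6 ⇒ 5 5 5 6 6 6 7 7
7>6: swap(6,6), hi=5 ⇒ 5 5 5 6 6 6 7 7
done. lo=3 hi=5; nums=5 5 5 6 6 6 7 7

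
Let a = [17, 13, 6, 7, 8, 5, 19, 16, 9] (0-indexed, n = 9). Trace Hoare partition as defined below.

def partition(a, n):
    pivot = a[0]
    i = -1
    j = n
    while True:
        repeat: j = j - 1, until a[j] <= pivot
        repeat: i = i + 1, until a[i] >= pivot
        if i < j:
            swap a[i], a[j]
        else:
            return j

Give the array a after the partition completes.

pivot=17
j stops at 8 (9), i stops at 0 (17); swap ⇒ [9, 13, 6, 7, 8, 5, 19, 16, 17]
j stops at 7 (16), i stops at 6 (19); swap ⇒ [9, 13, 6, 7, 8, 5, 16, 19, 17]
j stops at 6, i stops at 7; i≥j ⇒ return 6. a=[9, 13, 6, 7, 8, 5, 16, 19, 17]

[9, 13, 6, 7, 8, 5, 16, 19, 17]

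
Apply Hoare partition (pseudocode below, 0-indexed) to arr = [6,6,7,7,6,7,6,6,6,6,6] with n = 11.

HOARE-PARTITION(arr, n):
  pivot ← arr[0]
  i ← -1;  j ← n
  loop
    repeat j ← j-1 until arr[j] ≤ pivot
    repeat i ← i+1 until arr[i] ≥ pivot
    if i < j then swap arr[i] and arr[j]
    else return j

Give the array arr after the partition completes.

[6,6,6,6,6,7,6,7,7,6,6]

pivot = arr[0] = 6; i = -1, j = 11
j→10 (arr[10]=6≤6), i→0 (arr[0]=6≥6); i<j, swap → [6,6,7,7,6,7,6,6,6,6,6]
j→9 (arr[9]=6≤6), i→1 (arr[1]=6≥6); i<j, swap → [6,6,7,7,6,7,6,6,6,6,6]
j→8 (arr[8]=6≤6), i→2 (arr[2]=7≥6); i<j, swap → [6,6,6,7,6,7,6,6,7,6,6]
j→7 (arr[7]=6≤6), i→3 (arr[3]=7≥6); i<j, swap → [6,6,6,6,6,7,6,7,7,6,6]
j→6 (arr[6]=6≤6), i→4 (arr[4]=6≥6); i<j, swap → [6,6,6,6,6,7,6,7,7,6,6]
j→4, i→5; i≥j, return j=4. arr = [6,6,6,6,6,7,6,7,7,6,6]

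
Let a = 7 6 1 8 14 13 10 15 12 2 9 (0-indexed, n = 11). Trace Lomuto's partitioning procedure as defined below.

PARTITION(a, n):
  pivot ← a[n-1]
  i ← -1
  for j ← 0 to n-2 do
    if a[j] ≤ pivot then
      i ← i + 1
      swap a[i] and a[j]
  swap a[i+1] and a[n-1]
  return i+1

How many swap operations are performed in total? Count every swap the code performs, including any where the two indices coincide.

6

pivot=9, i=-1
j=0: 7≤9, i=0, swap(0,0) ⇒ 7 6 1 8 14 13 10 15 12 2 9
j=1: 6≤9, i=1, swap(1,1) ⇒ 7 6 1 8 14 13 10 15 12 2 9
j=2: 1≤9, i=2, swap(2,2) ⇒ 7 6 1 8 14 13 10 15 12 2 9
j=3: 8≤9, i=3, swap(3,3) ⇒ 7 6 1 8 14 13 10 15 12 2 9
j=4: 14>9, skip
j=5: 13>9, skip
j=6: 10>9, skip
j=7: 15>9, skip
j=8: 12>9, skip
j=9: 2≤9, i=4, swap(4,9) ⇒ 7 6 1 8 2 13 10 15 12 14 9
swap(5,10) ⇒ 7 6 1 8 2 9 10 15 12 14 13; return 5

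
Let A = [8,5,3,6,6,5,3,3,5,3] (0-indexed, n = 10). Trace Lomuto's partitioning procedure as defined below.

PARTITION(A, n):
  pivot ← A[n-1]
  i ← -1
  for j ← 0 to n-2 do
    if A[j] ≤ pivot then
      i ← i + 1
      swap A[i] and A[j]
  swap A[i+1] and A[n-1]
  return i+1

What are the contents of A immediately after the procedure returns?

pivot=3, i=-1
j=0: 8>3, skip
j=1: 5>3, skip
j=2: 3≤3, i=0, swap(0,2) ⇒ [3,5,8,6,6,5,3,3,5,3]
j=3: 6>3, skip
j=4: 6>3, skip
j=5: 5>3, skip
j=6: 3≤3, i=1, swap(1,6) ⇒ [3,3,8,6,6,5,5,3,5,3]
j=7: 3≤3, i=2, swap(2,7) ⇒ [3,3,3,6,6,5,5,8,5,3]
j=8: 5>3, skip
swap(3,9) ⇒ [3,3,3,3,6,5,5,8,5,6]; return 3

[3,3,3,3,6,5,5,8,5,6]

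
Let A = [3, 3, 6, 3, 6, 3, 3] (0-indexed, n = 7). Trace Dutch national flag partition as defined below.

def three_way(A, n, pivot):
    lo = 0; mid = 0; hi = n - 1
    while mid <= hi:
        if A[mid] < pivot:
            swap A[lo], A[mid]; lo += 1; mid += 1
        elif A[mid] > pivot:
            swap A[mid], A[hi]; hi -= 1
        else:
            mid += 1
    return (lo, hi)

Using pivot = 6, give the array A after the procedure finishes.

[3, 3, 3, 3, 3, 6, 6]

pivot = 6; lo=0, mid=0, hi=6
A[mid]=3<6: swap A[0],A[0]; lo=1,mid=1 → [3, 3, 6, 3, 6, 3, 3]
A[mid]=3<6: swap A[1],A[1]; lo=2,mid=2 → [3, 3, 6, 3, 6, 3, 3]
A[mid]=6=6: mid=3
A[mid]=3<6: swap A[2],A[3]; lo=3,mid=4 → [3, 3, 3, 6, 6, 3, 3]
A[mid]=6=6: mid=5
A[mid]=3<6: swap A[3],A[5]; lo=4,mid=6 → [3, 3, 3, 3, 6, 6, 3]
A[mid]=3<6: swap A[4],A[6]; lo=5,mid=7 → [3, 3, 3, 3, 3, 6, 6]
end: lo=5, hi=6; A = [3, 3, 3, 3, 3, 6, 6]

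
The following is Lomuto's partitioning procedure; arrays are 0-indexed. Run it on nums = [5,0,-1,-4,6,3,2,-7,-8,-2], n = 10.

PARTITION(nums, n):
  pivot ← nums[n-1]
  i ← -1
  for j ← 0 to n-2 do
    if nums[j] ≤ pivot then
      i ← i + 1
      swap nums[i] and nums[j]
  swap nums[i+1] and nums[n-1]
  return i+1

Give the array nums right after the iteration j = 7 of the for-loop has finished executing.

pivot = nums[9] = -2; i = -1
j=0: nums[0]=5 > -2 → no swap
j=1: nums[1]=0 > -2 → no swap
j=2: nums[2]=-1 > -2 → no swap
j=3: nums[3]=-4 ≤ -2 → i=0, swap nums[0],nums[3] → [-4,0,-1,5,6,3,2,-7,-8,-2]
j=4: nums[4]=6 > -2 → no swap
j=5: nums[5]=3 > -2 → no swap
j=6: nums[6]=2 > -2 → no swap
j=7: nums[7]=-7 ≤ -2 → i=1, swap nums[1],nums[7] → [-4,-7,-1,5,6,3,2,0,-8,-2]
(after j=7) nums = [-4,-7,-1,5,6,3,2,0,-8,-2]

[-4,-7,-1,5,6,3,2,0,-8,-2]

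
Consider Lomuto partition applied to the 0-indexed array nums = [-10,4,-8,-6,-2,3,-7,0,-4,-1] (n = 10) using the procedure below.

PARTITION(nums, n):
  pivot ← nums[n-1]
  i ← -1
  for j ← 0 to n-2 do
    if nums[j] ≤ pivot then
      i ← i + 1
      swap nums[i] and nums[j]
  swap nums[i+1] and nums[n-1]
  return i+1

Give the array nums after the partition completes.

[-10,-8,-6,-2,-7,-4,-1,0,3,4]

pivot = nums[9] = -1; i = -1
j=0: nums[0]=-10 ≤ -1 → i=0, swap nums[0],nums[0] (no change) → [-10,4,-8,-6,-2,3,-7,0,-4,-1]
j=1: nums[1]=4 > -1 → no swap
j=2: nums[2]=-8 ≤ -1 → i=1, swap nums[1],nums[2] → [-10,-8,4,-6,-2,3,-7,0,-4,-1]
j=3: nums[3]=-6 ≤ -1 → i=2, swap nums[2],nums[3] → [-10,-8,-6,4,-2,3,-7,0,-4,-1]
j=4: nums[4]=-2 ≤ -1 → i=3, swap nums[3],nums[4] → [-10,-8,-6,-2,4,3,-7,0,-4,-1]
j=5: nums[5]=3 > -1 → no swap
j=6: nums[6]=-7 ≤ -1 → i=4, swap nums[4],nums[6] → [-10,-8,-6,-2,-7,3,4,0,-4,-1]
j=7: nums[7]=0 > -1 → no swap
j=8: nums[8]=-4 ≤ -1 → i=5, swap nums[5],nums[8] → [-10,-8,-6,-2,-7,-4,4,0,3,-1]
final swap nums[6],nums[9] → [-10,-8,-6,-2,-7,-4,-1,0,3,4]; return 6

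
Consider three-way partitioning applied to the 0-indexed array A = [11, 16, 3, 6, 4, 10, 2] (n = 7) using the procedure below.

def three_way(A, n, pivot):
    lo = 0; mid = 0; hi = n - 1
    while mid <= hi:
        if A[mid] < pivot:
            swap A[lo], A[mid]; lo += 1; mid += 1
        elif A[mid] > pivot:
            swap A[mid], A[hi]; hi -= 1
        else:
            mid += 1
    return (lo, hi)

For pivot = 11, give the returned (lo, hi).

lo=0 mid=0 hi=6
11=11: mid=1
16>11: swap(1,6), hi=5 ⇒ [11, 2, 3, 6, 4, 10, 16]
2<11: swap(0,1), lo=1 mid=2 ⇒ [2, 11, 3, 6, 4, 10, 16]
3<11: swap(1,2), lo=2 mid=3 ⇒ [2, 3, 11, 6, 4, 10, 16]
6<11: swap(2,3), lo=3 mid=4 ⇒ [2, 3, 6, 11, 4, 10, 16]
4<11: swap(3,4), lo=4 mid=5 ⇒ [2, 3, 6, 4, 11, 10, 16]
10<11: swap(4,5), lo=5 mid=6 ⇒ [2, 3, 6, 4, 10, 11, 16]
done. lo=5 hi=5; A=[2, 3, 6, 4, 10, 11, 16]

(5, 5)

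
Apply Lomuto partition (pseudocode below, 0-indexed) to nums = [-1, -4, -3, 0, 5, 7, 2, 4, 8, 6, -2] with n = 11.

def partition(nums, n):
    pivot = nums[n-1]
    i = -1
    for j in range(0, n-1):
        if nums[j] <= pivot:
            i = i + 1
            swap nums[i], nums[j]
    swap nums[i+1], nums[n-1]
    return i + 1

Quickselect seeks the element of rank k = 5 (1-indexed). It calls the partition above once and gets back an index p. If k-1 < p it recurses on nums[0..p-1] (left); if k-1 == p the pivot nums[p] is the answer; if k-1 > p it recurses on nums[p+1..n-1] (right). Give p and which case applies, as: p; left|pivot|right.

pivot = nums[10] = -2; i = -1
j=0: nums[0]=-1 > -2 → no swap
j=1: nums[1]=-4 ≤ -2 → i=0, swap nums[0],nums[1] → [-4, -1, -3, 0, 5, 7, 2, 4, 8, 6, -2]
j=2: nums[2]=-3 ≤ -2 → i=1, swap nums[1],nums[2] → [-4, -3, -1, 0, 5, 7, 2, 4, 8, 6, -2]
j=3: nums[3]=0 > -2 → no swap
j=4: nums[4]=5 > -2 → no swap
j=5: nums[5]=7 > -2 → no swap
j=6: nums[6]=2 > -2 → no swap
j=7: nums[7]=4 > -2 → no swap
j=8: nums[8]=8 > -2 → no swap
j=9: nums[9]=6 > -2 → no swap
final swap nums[2],nums[10] → [-4, -3, -2, 0, 5, 7, 2, 4, 8, 6, -1]; return 2
p = 2; k-1 = 4 > 2 ⇒ right

2; right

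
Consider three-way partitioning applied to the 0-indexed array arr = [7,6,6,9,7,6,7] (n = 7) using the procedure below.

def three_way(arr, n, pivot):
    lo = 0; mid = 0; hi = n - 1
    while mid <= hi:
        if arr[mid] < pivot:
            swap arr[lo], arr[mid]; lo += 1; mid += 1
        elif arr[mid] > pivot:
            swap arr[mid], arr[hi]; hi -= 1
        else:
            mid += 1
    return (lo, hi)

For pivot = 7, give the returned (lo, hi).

(3, 5)

lo=0 mid=0 hi=6
7=7: mid=1
6<7: swap(0,1), lo=1 mid=2 ⇒ [6,7,6,9,7,6,7]
6<7: swap(1,2), lo=2 mid=3 ⇒ [6,6,7,9,7,6,7]
9>7: swap(3,6), hi=5 ⇒ [6,6,7,7,7,6,9]
7=7: mid=4
7=7: mid=5
6<7: swap(2,5), lo=3 mid=6 ⇒ [6,6,6,7,7,7,9]
done. lo=3 hi=5; arr=[6,6,6,7,7,7,9]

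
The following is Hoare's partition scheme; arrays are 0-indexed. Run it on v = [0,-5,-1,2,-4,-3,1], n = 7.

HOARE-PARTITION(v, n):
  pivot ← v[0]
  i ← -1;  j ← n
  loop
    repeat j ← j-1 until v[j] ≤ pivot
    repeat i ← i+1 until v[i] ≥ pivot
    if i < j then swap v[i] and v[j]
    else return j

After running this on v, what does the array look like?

pivot=0
j stops at 5 (-3), i stops at 0 (0); swap ⇒ [-3,-5,-1,2,-4,0,1]
j stops at 4 (-4), i stops at 3 (2); swap ⇒ [-3,-5,-1,-4,2,0,1]
j stops at 3, i stops at 4; i≥j ⇒ return 3. v=[-3,-5,-1,-4,2,0,1]

[-3,-5,-1,-4,2,0,1]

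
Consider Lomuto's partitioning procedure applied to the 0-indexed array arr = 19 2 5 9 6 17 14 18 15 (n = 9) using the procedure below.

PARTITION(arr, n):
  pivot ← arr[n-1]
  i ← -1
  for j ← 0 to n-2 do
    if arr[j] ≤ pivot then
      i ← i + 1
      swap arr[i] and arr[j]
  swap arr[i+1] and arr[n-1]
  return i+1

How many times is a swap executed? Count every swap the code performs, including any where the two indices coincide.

pivot = arr[8] = 15; i = -1
j=0: arr[0]=19 > 15 → no swap
j=1: arr[1]=2 ≤ 15 → i=0, swap arr[0],arr[1] → 2 19 5 9 6 17 14 18 15
j=2: arr[2]=5 ≤ 15 → i=1, swap arr[1],arr[2] → 2 5 19 9 6 17 14 18 15
j=3: arr[3]=9 ≤ 15 → i=2, swap arr[2],arr[3] → 2 5 9 19 6 17 14 18 15
j=4: arr[4]=6 ≤ 15 → i=3, swap arr[3],arr[4] → 2 5 9 6 19 17 14 18 15
j=5: arr[5]=17 > 15 → no swap
j=6: arr[6]=14 ≤ 15 → i=4, swap arr[4],arr[6] → 2 5 9 6 14 17 19 18 15
j=7: arr[7]=18 > 15 → no swap
final swap arr[5],arr[8] → 2 5 9 6 14 15 19 18 17; return 5

6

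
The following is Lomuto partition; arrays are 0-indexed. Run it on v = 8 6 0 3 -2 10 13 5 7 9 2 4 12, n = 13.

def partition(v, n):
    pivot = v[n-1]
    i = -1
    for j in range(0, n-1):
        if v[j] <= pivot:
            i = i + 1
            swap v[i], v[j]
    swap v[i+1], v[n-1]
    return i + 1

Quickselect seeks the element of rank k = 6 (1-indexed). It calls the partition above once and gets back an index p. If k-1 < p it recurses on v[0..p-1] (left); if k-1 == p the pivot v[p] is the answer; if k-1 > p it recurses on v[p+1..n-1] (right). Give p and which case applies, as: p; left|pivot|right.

11; left

pivot = v[12] = 12; i = -1
j=0: v[0]=8 ≤ 12 → i=0, swap v[0],v[0] (no change) → 8 6 0 3 -2 10 13 5 7 9 2 4 12
j=1: v[1]=6 ≤ 12 → i=1, swap v[1],v[1] (no change) → 8 6 0 3 -2 10 13 5 7 9 2 4 12
j=2: v[2]=0 ≤ 12 → i=2, swap v[2],v[2] (no change) → 8 6 0 3 -2 10 13 5 7 9 2 4 12
j=3: v[3]=3 ≤ 12 → i=3, swap v[3],v[3] (no change) → 8 6 0 3 -2 10 13 5 7 9 2 4 12
j=4: v[4]=-2 ≤ 12 → i=4, swap v[4],v[4] (no change) → 8 6 0 3 -2 10 13 5 7 9 2 4 12
j=5: v[5]=10 ≤ 12 → i=5, swap v[5],v[5] (no change) → 8 6 0 3 -2 10 13 5 7 9 2 4 12
j=6: v[6]=13 > 12 → no swap
j=7: v[7]=5 ≤ 12 → i=6, swap v[6],v[7] → 8 6 0 3 -2 10 5 13 7 9 2 4 12
j=8: v[8]=7 ≤ 12 → i=7, swap v[7],v[8] → 8 6 0 3 -2 10 5 7 13 9 2 4 12
j=9: v[9]=9 ≤ 12 → i=8, swap v[8],v[9] → 8 6 0 3 -2 10 5 7 9 13 2 4 12
j=10: v[10]=2 ≤ 12 → i=9, swap v[9],v[10] → 8 6 0 3 -2 10 5 7 9 2 13 4 12
j=11: v[11]=4 ≤ 12 → i=10, swap v[10],v[11] → 8 6 0 3 -2 10 5 7 9 2 4 13 12
final swap v[11],v[12] → 8 6 0 3 -2 10 5 7 9 2 4 12 13; return 11
p = 11; k-1 = 5 < 11 ⇒ left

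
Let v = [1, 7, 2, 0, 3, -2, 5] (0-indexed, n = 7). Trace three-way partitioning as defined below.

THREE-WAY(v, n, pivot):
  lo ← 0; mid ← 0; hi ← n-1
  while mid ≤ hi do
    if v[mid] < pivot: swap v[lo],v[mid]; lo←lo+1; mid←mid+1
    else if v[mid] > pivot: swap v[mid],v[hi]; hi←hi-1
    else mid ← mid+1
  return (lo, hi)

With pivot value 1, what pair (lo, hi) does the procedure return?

(2, 2)

pivot = 1; lo=0, mid=0, hi=6
v[mid]=1=1: mid=1
v[mid]=7>1: swap v[1],v[6]; hi=5 → [1, 5, 2, 0, 3, -2, 7]
v[mid]=5>1: swap v[1],v[5]; hi=4 → [1, -2, 2, 0, 3, 5, 7]
v[mid]=-2<1: swap v[0],v[1]; lo=1,mid=2 → [-2, 1, 2, 0, 3, 5, 7]
v[mid]=2>1: swap v[2],v[4]; hi=3 → [-2, 1, 3, 0, 2, 5, 7]
v[mid]=3>1: swap v[2],v[3]; hi=2 → [-2, 1, 0, 3, 2, 5, 7]
v[mid]=0<1: swap v[1],v[2]; lo=2,mid=3 → [-2, 0, 1, 3, 2, 5, 7]
end: lo=2, hi=2; v = [-2, 0, 1, 3, 2, 5, 7]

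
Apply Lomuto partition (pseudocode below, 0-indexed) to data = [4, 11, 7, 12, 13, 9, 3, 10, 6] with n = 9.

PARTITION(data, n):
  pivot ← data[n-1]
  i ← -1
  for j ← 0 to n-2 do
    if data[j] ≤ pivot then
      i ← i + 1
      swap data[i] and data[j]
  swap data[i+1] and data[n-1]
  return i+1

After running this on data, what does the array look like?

pivot = data[8] = 6; i = -1
j=0: data[0]=4 ≤ 6 → i=0, swap data[0],data[0] (no change) → [4, 11, 7, 12, 13, 9, 3, 10, 6]
j=1: data[1]=11 > 6 → no swap
j=2: data[2]=7 > 6 → no swap
j=3: data[3]=12 > 6 → no swap
j=4: data[4]=13 > 6 → no swap
j=5: data[5]=9 > 6 → no swap
j=6: data[6]=3 ≤ 6 → i=1, swap data[1],data[6] → [4, 3, 7, 12, 13, 9, 11, 10, 6]
j=7: data[7]=10 > 6 → no swap
final swap data[2],data[8] → [4, 3, 6, 12, 13, 9, 11, 10, 7]; return 2

[4, 3, 6, 12, 13, 9, 11, 10, 7]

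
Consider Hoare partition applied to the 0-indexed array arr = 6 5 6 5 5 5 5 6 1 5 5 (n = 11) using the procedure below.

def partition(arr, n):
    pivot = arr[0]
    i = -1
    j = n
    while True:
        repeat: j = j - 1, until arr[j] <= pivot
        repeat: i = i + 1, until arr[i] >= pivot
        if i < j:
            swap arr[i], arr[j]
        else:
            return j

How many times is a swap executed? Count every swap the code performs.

pivot = arr[0] = 6; i = -1, j = 11
j→10 (arr[10]=5≤6), i→0 (arr[0]=6≥6); i<j, swap → 5 5 6 5 5 5 5 6 1 5 6
j→9 (arr[9]=5≤6), i→2 (arr[2]=6≥6); i<j, swap → 5 5 5 5 5 5 5 6 1 6 6
j→8 (arr[8]=1≤6), i→7 (arr[7]=6≥6); i<j, swap → 5 5 5 5 5 5 5 1 6 6 6
j→7, i→8; i≥j, return j=7. arr = 5 5 5 5 5 5 5 1 6 6 6

3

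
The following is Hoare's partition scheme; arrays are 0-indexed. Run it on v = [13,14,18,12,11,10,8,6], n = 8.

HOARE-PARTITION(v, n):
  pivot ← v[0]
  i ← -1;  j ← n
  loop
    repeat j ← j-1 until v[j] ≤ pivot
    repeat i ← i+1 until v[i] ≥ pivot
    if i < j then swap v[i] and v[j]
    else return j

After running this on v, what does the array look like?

[6,8,10,12,11,18,14,13]

pivot=13
j stops at 7 (6), i stops at 0 (13); swap ⇒ [6,14,18,12,11,10,8,13]
j stops at 6 (8), i stops at 1 (14); swap ⇒ [6,8,18,12,11,10,14,13]
j stops at 5 (10), i stops at 2 (18); swap ⇒ [6,8,10,12,11,18,14,13]
j stops at 4, i stops at 5; i≥j ⇒ return 4. v=[6,8,10,12,11,18,14,13]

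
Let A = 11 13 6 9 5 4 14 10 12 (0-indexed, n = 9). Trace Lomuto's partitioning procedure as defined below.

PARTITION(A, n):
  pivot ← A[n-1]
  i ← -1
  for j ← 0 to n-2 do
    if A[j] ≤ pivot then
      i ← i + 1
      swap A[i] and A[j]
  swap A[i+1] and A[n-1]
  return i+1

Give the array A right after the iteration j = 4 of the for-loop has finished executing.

pivot = A[8] = 12; i = -1
j=0: A[0]=11 ≤ 12 → i=0, swap A[0],A[0] (no change) → 11 13 6 9 5 4 14 10 12
j=1: A[1]=13 > 12 → no swap
j=2: A[2]=6 ≤ 12 → i=1, swap A[1],A[2] → 11 6 13 9 5 4 14 10 12
j=3: A[3]=9 ≤ 12 → i=2, swap A[2],A[3] → 11 6 9 13 5 4 14 10 12
j=4: A[4]=5 ≤ 12 → i=3, swap A[3],A[4] → 11 6 9 5 13 4 14 10 12
(after j=4) A = 11 6 9 5 13 4 14 10 12

11 6 9 5 13 4 14 10 12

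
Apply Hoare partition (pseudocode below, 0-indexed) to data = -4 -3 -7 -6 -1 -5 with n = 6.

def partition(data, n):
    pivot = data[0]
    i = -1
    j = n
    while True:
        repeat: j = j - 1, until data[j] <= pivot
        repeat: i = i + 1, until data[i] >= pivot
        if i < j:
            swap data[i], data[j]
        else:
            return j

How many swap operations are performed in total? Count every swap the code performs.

pivot = data[0] = -4; i = -1, j = 6
j→5 (data[5]=-5≤-4), i→0 (data[0]=-4≥-4); i<j, swap → -5 -3 -7 -6 -1 -4
j→3 (data[3]=-6≤-4), i→1 (data[1]=-3≥-4); i<j, swap → -5 -6 -7 -3 -1 -4
j→2, i→3; i≥j, return j=2. data = -5 -6 -7 -3 -1 -4

2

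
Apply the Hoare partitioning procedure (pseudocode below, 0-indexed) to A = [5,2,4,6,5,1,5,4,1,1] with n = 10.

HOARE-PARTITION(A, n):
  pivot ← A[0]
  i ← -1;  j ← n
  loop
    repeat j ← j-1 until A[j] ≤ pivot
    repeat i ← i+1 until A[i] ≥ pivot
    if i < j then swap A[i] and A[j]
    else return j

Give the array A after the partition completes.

[1,2,4,1,4,1,5,5,6,5]

pivot=5
j stops at 9 (1), i stops at 0 (5); swap ⇒ [1,2,4,6,5,1,5,4,1,5]
j stops at 8 (1), i stops at 3 (6); swap ⇒ [1,2,4,1,5,1,5,4,6,5]
j stops at 7 (4), i stops at 4 (5); swap ⇒ [1,2,4,1,4,1,5,5,6,5]
j stops at 6, i stops at 6; i≥j ⇒ return 6. A=[1,2,4,1,4,1,5,5,6,5]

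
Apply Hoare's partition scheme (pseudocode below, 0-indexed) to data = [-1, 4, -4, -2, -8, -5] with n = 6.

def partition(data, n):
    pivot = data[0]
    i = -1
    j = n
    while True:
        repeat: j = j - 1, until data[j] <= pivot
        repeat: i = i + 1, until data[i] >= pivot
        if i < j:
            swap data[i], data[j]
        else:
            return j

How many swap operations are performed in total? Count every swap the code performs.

2

pivot=-1
j stops at 5 (-5), i stops at 0 (-1); swap ⇒ [-5, 4, -4, -2, -8, -1]
j stops at 4 (-8), i stops at 1 (4); swap ⇒ [-5, -8, -4, -2, 4, -1]
j stops at 3, i stops at 4; i≥j ⇒ return 3. data=[-5, -8, -4, -2, 4, -1]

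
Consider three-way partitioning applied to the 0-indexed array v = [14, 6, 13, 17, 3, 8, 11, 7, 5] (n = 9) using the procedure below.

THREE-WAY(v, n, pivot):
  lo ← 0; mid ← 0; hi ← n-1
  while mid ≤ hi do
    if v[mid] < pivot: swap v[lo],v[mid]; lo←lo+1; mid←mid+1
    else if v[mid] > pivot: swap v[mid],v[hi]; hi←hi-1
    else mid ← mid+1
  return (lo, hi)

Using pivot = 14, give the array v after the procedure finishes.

[6, 13, 5, 3, 8, 11, 7, 14, 17]

pivot = 14; lo=0, mid=0, hi=8
v[mid]=14=14: mid=1
v[mid]=6<14: swap v[0],v[1]; lo=1,mid=2 → [6, 14, 13, 17, 3, 8, 11, 7, 5]
v[mid]=13<14: swap v[1],v[2]; lo=2,mid=3 → [6, 13, 14, 17, 3, 8, 11, 7, 5]
v[mid]=17>14: swap v[3],v[8]; hi=7 → [6, 13, 14, 5, 3, 8, 11, 7, 17]
v[mid]=5<14: swap v[2],v[3]; lo=3,mid=4 → [6, 13, 5, 14, 3, 8, 11, 7, 17]
v[mid]=3<14: swap v[3],v[4]; lo=4,mid=5 → [6, 13, 5, 3, 14, 8, 11, 7, 17]
v[mid]=8<14: swap v[4],v[5]; lo=5,mid=6 → [6, 13, 5, 3, 8, 14, 11, 7, 17]
v[mid]=11<14: swap v[5],v[6]; lo=6,mid=7 → [6, 13, 5, 3, 8, 11, 14, 7, 17]
v[mid]=7<14: swap v[6],v[7]; lo=7,mid=8 → [6, 13, 5, 3, 8, 11, 7, 14, 17]
end: lo=7, hi=7; v = [6, 13, 5, 3, 8, 11, 7, 14, 17]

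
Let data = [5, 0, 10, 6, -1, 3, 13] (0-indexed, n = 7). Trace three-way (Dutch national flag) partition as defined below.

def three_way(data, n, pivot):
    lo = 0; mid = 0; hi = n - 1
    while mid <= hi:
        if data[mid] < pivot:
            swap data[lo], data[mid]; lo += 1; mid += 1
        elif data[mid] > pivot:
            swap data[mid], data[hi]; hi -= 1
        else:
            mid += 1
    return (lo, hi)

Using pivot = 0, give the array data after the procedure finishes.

lo=0 mid=0 hi=6
5>0: swap(0,6), hi=5 ⇒ [13, 0, 10, 6, -1, 3, 5]
13>0: swap(0,5), hi=4 ⇒ [3, 0, 10, 6, -1, 13, 5]
3>0: swap(0,4), hi=3 ⇒ [-1, 0, 10, 6, 3, 13, 5]
-1<0: swap(0,0), lo=1 mid=1 ⇒ [-1, 0, 10, 6, 3, 13, 5]
0=0: mid=2
10>0: swap(2,3), hi=2 ⇒ [-1, 0, 6, 10, 3, 13, 5]
6>0: swap(2,2), hi=1 ⇒ [-1, 0, 6, 10, 3, 13, 5]
done. lo=1 hi=1; data=[-1, 0, 6, 10, 3, 13, 5]

[-1, 0, 6, 10, 3, 13, 5]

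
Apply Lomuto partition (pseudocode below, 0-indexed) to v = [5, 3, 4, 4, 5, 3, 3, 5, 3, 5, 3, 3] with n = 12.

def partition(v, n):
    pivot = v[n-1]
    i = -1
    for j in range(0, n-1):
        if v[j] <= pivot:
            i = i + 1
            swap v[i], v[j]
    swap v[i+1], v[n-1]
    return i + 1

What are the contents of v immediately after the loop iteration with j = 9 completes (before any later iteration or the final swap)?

pivot = v[11] = 3; i = -1
j=0: v[0]=5 > 3 → no swap
j=1: v[1]=3 ≤ 3 → i=0, swap v[0],v[1] → [3, 5, 4, 4, 5, 3, 3, 5, 3, 5, 3, 3]
j=2: v[2]=4 > 3 → no swap
j=3: v[3]=4 > 3 → no swap
j=4: v[4]=5 > 3 → no swap
j=5: v[5]=3 ≤ 3 → i=1, swap v[1],v[5] → [3, 3, 4, 4, 5, 5, 3, 5, 3, 5, 3, 3]
j=6: v[6]=3 ≤ 3 → i=2, swap v[2],v[6] → [3, 3, 3, 4, 5, 5, 4, 5, 3, 5, 3, 3]
j=7: v[7]=5 > 3 → no swap
j=8: v[8]=3 ≤ 3 → i=3, swap v[3],v[8] → [3, 3, 3, 3, 5, 5, 4, 5, 4, 5, 3, 3]
j=9: v[9]=5 > 3 → no swap
(after j=9) v = [3, 3, 3, 3, 5, 5, 4, 5, 4, 5, 3, 3]

[3, 3, 3, 3, 5, 5, 4, 5, 4, 5, 3, 3]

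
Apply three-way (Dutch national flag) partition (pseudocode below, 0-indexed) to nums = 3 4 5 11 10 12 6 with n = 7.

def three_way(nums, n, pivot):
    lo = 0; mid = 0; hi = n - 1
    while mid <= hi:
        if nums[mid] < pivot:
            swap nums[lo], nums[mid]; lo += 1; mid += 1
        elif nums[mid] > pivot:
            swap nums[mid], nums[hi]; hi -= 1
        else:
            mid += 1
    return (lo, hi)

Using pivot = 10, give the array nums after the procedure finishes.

lo=0 mid=0 hi=6
3<10: swap(0,0), lo=1 mid=1 ⇒ 3 4 5 11 10 12 6
4<10: swap(1,1), lo=2 mid=2 ⇒ 3 4 5 11 10 12 6
5<10: swap(2,2), lo=3 mid=3 ⇒ 3 4 5 11 10 12 6
11>10: swap(3,6), hi=5 ⇒ 3 4 5 6 10 12 11
6<10: swap(3,3), lo=4 mid=4 ⇒ 3 4 5 6 10 12 11
10=10: mid=5
12>10: swap(5,5), hi=4 ⇒ 3 4 5 6 10 12 11
done. lo=4 hi=4; nums=3 4 5 6 10 12 11

3 4 5 6 10 12 11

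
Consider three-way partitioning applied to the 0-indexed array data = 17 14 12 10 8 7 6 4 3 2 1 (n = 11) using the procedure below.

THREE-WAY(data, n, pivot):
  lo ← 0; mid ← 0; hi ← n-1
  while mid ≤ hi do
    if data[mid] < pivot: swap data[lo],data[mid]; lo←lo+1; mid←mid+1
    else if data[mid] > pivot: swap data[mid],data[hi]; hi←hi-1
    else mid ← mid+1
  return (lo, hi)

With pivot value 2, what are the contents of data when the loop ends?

1 2 10 8 7 6 4 3 12 14 17

lo=0 mid=0 hi=10
17>2: swap(0,10), hi=9 ⇒ 1 14 12 10 8 7 6 4 3 2 17
1<2: swap(0,0), lo=1 mid=1 ⇒ 1 14 12 10 8 7 6 4 3 2 17
14>2: swap(1,9), hi=8 ⇒ 1 2 12 10 8 7 6 4 3 14 17
2=2: mid=2
12>2: swap(2,8), hi=7 ⇒ 1 2 3 10 8 7 6 4 12 14 17
3>2: swap(2,7), hi=6 ⇒ 1 2 4 10 8 7 6 3 12 14 17
4>2: swap(2,6), hi=5 ⇒ 1 2 6 10 8 7 4 3 12 14 17
6>2: swap(2,5), hi=4 ⇒ 1 2 7 10 8 6 4 3 12 14 17
7>2: swap(2,4), hi=3 ⇒ 1 2 8 10 7 6 4 3 12 14 17
8>2: swap(2,3), hi=2 ⇒ 1 2 10 8 7 6 4 3 12 14 17
10>2: swap(2,2), hi=1 ⇒ 1 2 10 8 7 6 4 3 12 14 17
done. lo=1 hi=1; data=1 2 10 8 7 6 4 3 12 14 17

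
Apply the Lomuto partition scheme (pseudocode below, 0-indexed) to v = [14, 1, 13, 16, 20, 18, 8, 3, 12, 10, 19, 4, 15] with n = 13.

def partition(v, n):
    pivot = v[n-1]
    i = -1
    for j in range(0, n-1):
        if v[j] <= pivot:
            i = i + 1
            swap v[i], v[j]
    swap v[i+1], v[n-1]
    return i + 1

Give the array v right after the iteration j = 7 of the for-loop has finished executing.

[14, 1, 13, 8, 3, 18, 16, 20, 12, 10, 19, 4, 15]

pivot = v[12] = 15; i = -1
j=0: v[0]=14 ≤ 15 → i=0, swap v[0],v[0] (no change) → [14, 1, 13, 16, 20, 18, 8, 3, 12, 10, 19, 4, 15]
j=1: v[1]=1 ≤ 15 → i=1, swap v[1],v[1] (no change) → [14, 1, 13, 16, 20, 18, 8, 3, 12, 10, 19, 4, 15]
j=2: v[2]=13 ≤ 15 → i=2, swap v[2],v[2] (no change) → [14, 1, 13, 16, 20, 18, 8, 3, 12, 10, 19, 4, 15]
j=3: v[3]=16 > 15 → no swap
j=4: v[4]=20 > 15 → no swap
j=5: v[5]=18 > 15 → no swap
j=6: v[6]=8 ≤ 15 → i=3, swap v[3],v[6] → [14, 1, 13, 8, 20, 18, 16, 3, 12, 10, 19, 4, 15]
j=7: v[7]=3 ≤ 15 → i=4, swap v[4],v[7] → [14, 1, 13, 8, 3, 18, 16, 20, 12, 10, 19, 4, 15]
(after j=7) v = [14, 1, 13, 8, 3, 18, 16, 20, 12, 10, 19, 4, 15]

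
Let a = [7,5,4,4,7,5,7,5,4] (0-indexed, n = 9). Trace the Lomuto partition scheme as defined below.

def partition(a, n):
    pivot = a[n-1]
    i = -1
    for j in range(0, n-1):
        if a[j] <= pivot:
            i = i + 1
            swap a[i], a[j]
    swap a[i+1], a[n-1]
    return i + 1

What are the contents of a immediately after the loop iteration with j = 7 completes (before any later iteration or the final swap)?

pivot = a[8] = 4; i = -1
j=0: a[0]=7 > 4 → no swap
j=1: a[1]=5 > 4 → no swap
j=2: a[2]=4 ≤ 4 → i=0, swap a[0],a[2] → [4,5,7,4,7,5,7,5,4]
j=3: a[3]=4 ≤ 4 → i=1, swap a[1],a[3] → [4,4,7,5,7,5,7,5,4]
j=4: a[4]=7 > 4 → no swap
j=5: a[5]=5 > 4 → no swap
j=6: a[6]=7 > 4 → no swap
j=7: a[7]=5 > 4 → no swap
(after j=7) a = [4,4,7,5,7,5,7,5,4]

[4,4,7,5,7,5,7,5,4]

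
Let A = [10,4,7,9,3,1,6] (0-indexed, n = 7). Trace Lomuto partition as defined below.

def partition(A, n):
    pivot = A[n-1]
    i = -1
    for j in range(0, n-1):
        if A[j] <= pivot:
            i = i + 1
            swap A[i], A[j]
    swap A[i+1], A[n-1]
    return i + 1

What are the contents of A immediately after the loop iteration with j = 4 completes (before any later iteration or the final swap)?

[4,3,7,9,10,1,6]

pivot=6, i=-1
j=0: 10>6, skip
j=1: 4≤6, i=0, swap(0,1) ⇒ [4,10,7,9,3,1,6]
j=2: 7>6, skip
j=3: 9>6, skip
j=4: 3≤6, i=1, swap(1,4) ⇒ [4,3,7,9,10,1,6]
(after j=4) A = [4,3,7,9,10,1,6]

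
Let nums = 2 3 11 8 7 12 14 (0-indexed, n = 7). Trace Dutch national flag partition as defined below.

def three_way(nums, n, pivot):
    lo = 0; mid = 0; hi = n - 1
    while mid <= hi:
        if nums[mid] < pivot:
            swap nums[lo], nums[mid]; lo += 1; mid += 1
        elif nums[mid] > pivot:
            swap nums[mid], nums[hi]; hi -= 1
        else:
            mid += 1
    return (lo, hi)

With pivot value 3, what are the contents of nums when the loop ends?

2 3 8 7 12 14 11

lo=0 mid=0 hi=6
2<3: swap(0,0), lo=1 mid=1 ⇒ 2 3 11 8 7 12 14
3=3: mid=2
11>3: swap(2,6), hi=5 ⇒ 2 3 14 8 7 12 11
14>3: swap(2,5), hi=4 ⇒ 2 3 12 8 7 14 11
12>3: swap(2,4), hi=3 ⇒ 2 3 7 8 12 14 11
7>3: swap(2,3), hi=2 ⇒ 2 3 8 7 12 14 11
8>3: swap(2,2), hi=1 ⇒ 2 3 8 7 12 14 11
done. lo=1 hi=1; nums=2 3 8 7 12 14 11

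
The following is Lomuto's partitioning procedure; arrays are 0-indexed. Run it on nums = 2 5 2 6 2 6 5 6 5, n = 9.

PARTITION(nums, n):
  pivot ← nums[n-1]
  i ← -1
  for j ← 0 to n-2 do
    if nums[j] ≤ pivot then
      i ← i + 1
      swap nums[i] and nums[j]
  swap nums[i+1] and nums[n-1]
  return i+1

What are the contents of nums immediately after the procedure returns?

2 5 2 2 5 5 6 6 6

pivot=5, i=-1
j=0: 2≤5, i=0, swap(0,0) ⇒ 2 5 2 6 2 6 5 6 5
j=1: 5≤5, i=1, swap(1,1) ⇒ 2 5 2 6 2 6 5 6 5
j=2: 2≤5, i=2, swap(2,2) ⇒ 2 5 2 6 2 6 5 6 5
j=3: 6>5, skip
j=4: 2≤5, i=3, swap(3,4) ⇒ 2 5 2 2 6 6 5 6 5
j=5: 6>5, skip
j=6: 5≤5, i=4, swap(4,6) ⇒ 2 5 2 2 5 6 6 6 5
j=7: 6>5, skip
swap(5,8) ⇒ 2 5 2 2 5 5 6 6 6; return 5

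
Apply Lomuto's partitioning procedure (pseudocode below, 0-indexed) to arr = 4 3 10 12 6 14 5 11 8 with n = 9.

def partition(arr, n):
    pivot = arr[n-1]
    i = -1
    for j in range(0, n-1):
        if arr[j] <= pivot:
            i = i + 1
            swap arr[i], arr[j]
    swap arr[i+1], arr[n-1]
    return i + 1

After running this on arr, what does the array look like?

pivot=8, i=-1
j=0: 4≤8, i=0, swap(0,0) ⇒ 4 3 10 12 6 14 5 11 8
j=1: 3≤8, i=1, swap(1,1) ⇒ 4 3 10 12 6 14 5 11 8
j=2: 10>8, skip
j=3: 12>8, skip
j=4: 6≤8, i=2, swap(2,4) ⇒ 4 3 6 12 10 14 5 11 8
j=5: 14>8, skip
j=6: 5≤8, i=3, swap(3,6) ⇒ 4 3 6 5 10 14 12 11 8
j=7: 11>8, skip
swap(4,8) ⇒ 4 3 6 5 8 14 12 11 10; return 4

4 3 6 5 8 14 12 11 10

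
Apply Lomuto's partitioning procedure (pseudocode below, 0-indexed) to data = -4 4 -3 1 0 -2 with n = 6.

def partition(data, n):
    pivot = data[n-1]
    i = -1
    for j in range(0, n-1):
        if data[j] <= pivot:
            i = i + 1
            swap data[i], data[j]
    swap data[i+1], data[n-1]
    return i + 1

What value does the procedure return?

2

pivot = data[5] = -2; i = -1
j=0: data[0]=-4 ≤ -2 → i=0, swap data[0],data[0] (no change) → -4 4 -3 1 0 -2
j=1: data[1]=4 > -2 → no swap
j=2: data[2]=-3 ≤ -2 → i=1, swap data[1],data[2] → -4 -3 4 1 0 -2
j=3: data[3]=1 > -2 → no swap
j=4: data[4]=0 > -2 → no swap
final swap data[2],data[5] → -4 -3 -2 1 0 4; return 2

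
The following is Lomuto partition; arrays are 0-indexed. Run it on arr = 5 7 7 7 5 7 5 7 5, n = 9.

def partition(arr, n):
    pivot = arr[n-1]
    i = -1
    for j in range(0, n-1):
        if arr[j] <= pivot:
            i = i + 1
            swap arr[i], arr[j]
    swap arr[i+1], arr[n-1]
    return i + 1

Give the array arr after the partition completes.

5 5 5 5 7 7 7 7 7

pivot = arr[8] = 5; i = -1
j=0: arr[0]=5 ≤ 5 → i=0, swap arr[0],arr[0] (no change) → 5 7 7 7 5 7 5 7 5
j=1: arr[1]=7 > 5 → no swap
j=2: arr[2]=7 > 5 → no swap
j=3: arr[3]=7 > 5 → no swap
j=4: arr[4]=5 ≤ 5 → i=1, swap arr[1],arr[4] → 5 5 7 7 7 7 5 7 5
j=5: arr[5]=7 > 5 → no swap
j=6: arr[6]=5 ≤ 5 → i=2, swap arr[2],arr[6] → 5 5 5 7 7 7 7 7 5
j=7: arr[7]=7 > 5 → no swap
final swap arr[3],arr[8] → 5 5 5 5 7 7 7 7 7; return 3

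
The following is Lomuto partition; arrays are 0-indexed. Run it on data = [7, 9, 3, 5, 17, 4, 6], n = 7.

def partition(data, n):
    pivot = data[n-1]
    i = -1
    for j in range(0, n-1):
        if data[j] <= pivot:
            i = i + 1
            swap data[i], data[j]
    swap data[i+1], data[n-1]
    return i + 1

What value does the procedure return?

pivot = data[6] = 6; i = -1
j=0: data[0]=7 > 6 → no swap
j=1: data[1]=9 > 6 → no swap
j=2: data[2]=3 ≤ 6 → i=0, swap data[0],data[2] → [3, 9, 7, 5, 17, 4, 6]
j=3: data[3]=5 ≤ 6 → i=1, swap data[1],data[3] → [3, 5, 7, 9, 17, 4, 6]
j=4: data[4]=17 > 6 → no swap
j=5: data[5]=4 ≤ 6 → i=2, swap data[2],data[5] → [3, 5, 4, 9, 17, 7, 6]
final swap data[3],data[6] → [3, 5, 4, 6, 17, 7, 9]; return 3

3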